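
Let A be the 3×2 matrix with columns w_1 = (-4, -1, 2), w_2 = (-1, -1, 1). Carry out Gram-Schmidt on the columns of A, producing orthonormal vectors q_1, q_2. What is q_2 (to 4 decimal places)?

w_1 = (-4, -1, 2); ‖w_1‖ = 4.5826, so q_1 = (-0.8729, -0.2182, 0.4364).
q_1·w_2 = (-0.8729)·(-1) + (-0.2182)·(-1) + 0.4364·1 = 1.5275.
u_2 = w_2 − 1.5275·q_1 = (0.3333, -0.6667, 0.3333).
‖u_2‖ = 0.8165, so q_2 = (0.4082, -0.8165, 0.4082).

q_2 = (0.4082, -0.8165, 0.4082)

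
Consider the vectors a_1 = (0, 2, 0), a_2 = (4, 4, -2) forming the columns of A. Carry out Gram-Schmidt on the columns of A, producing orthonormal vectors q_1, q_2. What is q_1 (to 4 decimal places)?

q_1 = a_1/‖a_1‖ = (0, 2, 0)/2.0000 = (0.0000, 1.0000, 0.0000).

q_1 = (0.0000, 1.0000, 0.0000)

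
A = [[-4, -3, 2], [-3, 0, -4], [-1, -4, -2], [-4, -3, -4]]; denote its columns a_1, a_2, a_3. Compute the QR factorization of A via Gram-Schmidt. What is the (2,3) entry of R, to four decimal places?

r_{23} = -0.1703

a_1 = (-4, -3, -1, -4); ‖a_1‖ = 6.4807, so e_1 = (-0.6172, -0.4629, -0.1543, -0.6172).
e_1·a_2 = (-0.6172)·(-3) + (-0.4629)·0 + (-0.1543)·(-4) + (-0.6172)·(-3) = 4.3205.
u_2 = a_2 − 4.3205·e_1 = (-0.3333, 2.0000, -3.3333, -0.3333).
‖u_2‖ = 3.9158, so e_2 = (-0.0851, 0.5108, -0.8513, -0.0851).
r_{23} = e_2·a_3 = -0.1703.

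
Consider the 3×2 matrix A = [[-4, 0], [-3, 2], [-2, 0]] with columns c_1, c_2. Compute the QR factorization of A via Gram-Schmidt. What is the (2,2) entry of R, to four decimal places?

q_1 = c_1/‖c_1‖ = (-4, -3, -2)/5.3852 = (-0.7428, -0.5571, -0.3714).
r_{12} = q_1·c_2 = -1.1142.
u_2 = c_2 + 1.1142·q_1 = (-0.8276, 1.3793, -0.4138).
r_{22} = ‖u_2‖ = 1.6609.

r_{22} = 1.6609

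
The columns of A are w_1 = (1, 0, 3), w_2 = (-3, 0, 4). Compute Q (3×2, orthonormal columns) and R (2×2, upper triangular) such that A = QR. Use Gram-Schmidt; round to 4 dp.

Q = [[0.3162, -0.9487], [0.0000, 0.0000], [0.9487, 0.3162]], R = [[3.1623, 2.8460], [0.0000, 4.1110]]

w_1 = (1, 0, 3); ‖w_1‖ = 3.1623, so q_1 = (0.3162, 0.0000, 0.9487).
q_1·w_2 = 0.3162·(-3) + 0.0000·0 + 0.9487·4 = 2.8460.
u_2 = w_2 − 2.8460·q_1 = (-3.9000, 0.0000, 1.3000).
‖u_2‖ = 4.1110, so q_2 = (-0.9487, 0.0000, 0.3162).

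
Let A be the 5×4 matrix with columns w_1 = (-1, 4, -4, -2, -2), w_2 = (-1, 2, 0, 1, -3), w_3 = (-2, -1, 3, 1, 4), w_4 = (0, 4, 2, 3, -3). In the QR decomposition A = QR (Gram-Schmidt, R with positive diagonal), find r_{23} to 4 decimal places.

w_1 = (-1, 4, -4, -2, -2); ‖w_1‖ = 6.4031, so e_1 = (-0.1562, 0.6247, -0.6247, -0.3123, -0.3123).
e_1·w_2 = (-0.1562)·(-1) + 0.6247·2 + (-0.6247)·0 + (-0.3123)·1 + (-0.3123)·(-3) = 2.0303.
u_2 = w_2 − 2.0303·e_1 = (-0.6829, 0.7317, 1.2683, 1.6341, -2.3659).
‖u_2‖ = 3.2982, so e_2 = (-0.2071, 0.2219, 0.3845, 0.4955, -0.7173).
r_{23} = e_2·w_3 = -1.0279.

r_{23} = -1.0279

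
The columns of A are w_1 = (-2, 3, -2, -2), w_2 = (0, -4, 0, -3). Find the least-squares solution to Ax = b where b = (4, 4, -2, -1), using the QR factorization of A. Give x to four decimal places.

x = (0.3517, -0.4356)

q_1 = w_1/‖w_1‖ = (-2, 3, -2, -2)/4.5826 = (-0.4364, 0.6547, -0.4364, -0.4364).
r_{12} = q_1·w_2 = -1.3093.
u_2 = w_2 + 1.3093·q_1 = (-0.5714, -3.1429, -0.5714, -3.5714).
‖u_2‖ = 4.8255, so q_2 = (-0.1184, -0.6513, -0.1184, -0.7401).
Qᵀb = (2.1822, -2.1019).
Back-substitute: x_2 = -2.1019/4.8255 = -0.4356.
x_1 = (2.1822 + 1.3093·(-0.4356))/4.5826 = 0.3517.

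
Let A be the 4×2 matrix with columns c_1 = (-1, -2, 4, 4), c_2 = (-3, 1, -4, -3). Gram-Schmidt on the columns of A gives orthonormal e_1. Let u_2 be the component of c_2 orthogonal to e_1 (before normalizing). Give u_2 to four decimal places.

u_2 = (-3.7297, -0.4595, -1.0811, -0.0811)

c_1 = (-1, -2, 4, 4); ‖c_1‖ = 6.0828, so e_1 = (-0.1644, -0.3288, 0.6576, 0.6576).
e_1·c_2 = (-0.1644)·(-3) + (-0.3288)·1 + 0.6576·(-4) + 0.6576·(-3) = -4.4388.
u_2 = c_2 + 4.4388·e_1 = (-3.7297, -0.4595, -1.0811, -0.0811).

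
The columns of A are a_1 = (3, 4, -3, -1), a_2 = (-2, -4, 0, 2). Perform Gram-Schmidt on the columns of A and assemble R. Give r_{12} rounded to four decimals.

r_{12} = -4.0567

e_1 = a_1/‖a_1‖ = (3, 4, -3, -1)/5.9161 = (0.5071, 0.6761, -0.5071, -0.1690).
r_{12} = e_1·a_2 = -4.0567.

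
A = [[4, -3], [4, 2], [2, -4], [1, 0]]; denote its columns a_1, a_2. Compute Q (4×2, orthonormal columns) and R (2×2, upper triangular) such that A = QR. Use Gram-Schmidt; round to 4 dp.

e_1 = a_1/‖a_1‖ = (4, 4, 2, 1)/6.0828 = (0.6576, 0.6576, 0.3288, 0.1644).
r_{12} = e_1·a_2 = -1.9728.
u_2 = a_2 + 1.9728·e_1 = (-1.7027, 3.2973, -3.3514, 0.3243).
‖u_2‖ = 5.0108, so e_2 = (-0.3398, 0.6580, -0.6688, 0.0647).

Q = [[0.6576, -0.3398], [0.6576, 0.6580], [0.3288, -0.6688], [0.1644, 0.0647]], R = [[6.0828, -1.9728], [0.0000, 5.0108]]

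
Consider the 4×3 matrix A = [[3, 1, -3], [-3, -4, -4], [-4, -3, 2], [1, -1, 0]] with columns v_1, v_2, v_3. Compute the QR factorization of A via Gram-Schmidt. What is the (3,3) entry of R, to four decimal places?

r_{33} = 3.6537

v_1 = (3, -3, -4, 1); ‖v_1‖ = 5.9161, so e_1 = (0.5071, -0.5071, -0.6761, 0.1690).
e_1·v_2 = 0.5071·1 + (-0.5071)·(-4) + (-0.6761)·(-3) + 0.1690·(-1) = 4.3948.
u_2 = v_2 − 4.3948·e_1 = (-1.2286, -1.7714, -0.0286, -1.7429).
‖u_2‖ = 2.7723, so e_2 = (-0.4432, -0.6390, -0.0103, -0.6287).
e_1·v_3 = 0.5071·(-3) + (-0.5071)·(-4) + (-0.6761)·2 + 0.1690·0 = -0.8452; e_2·v_3 = (-0.4432)·(-3) + (-0.6390)·(-4) + (-0.0103)·2 + (-0.6287)·0 = 3.8647.
u_3 = v_3 + 0.8452·e_1 − 3.8647·e_2 = (-0.8587, -1.9591, 1.4684, 2.5725).
r_{33} = ‖u_3‖ = 3.6537.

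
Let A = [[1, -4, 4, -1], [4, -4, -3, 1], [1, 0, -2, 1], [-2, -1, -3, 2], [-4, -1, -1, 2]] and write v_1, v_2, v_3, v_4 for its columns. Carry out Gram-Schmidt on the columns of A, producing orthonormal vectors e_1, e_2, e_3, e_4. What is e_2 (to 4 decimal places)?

e_2 = (-0.6762, -0.4704, 0.0686, -0.3234, -0.4606)

v_1 = (1, 4, 1, -2, -4); ‖v_1‖ = 6.1644, so e_1 = (0.1622, 0.6489, 0.1622, -0.3244, -0.6489).
e_1·v_2 = 0.1622·(-4) + 0.6489·(-4) + 0.1622·0 + (-0.3244)·(-1) + (-0.6489)·(-1) = -2.2711.
u_2 = v_2 + 2.2711·e_1 = (-3.6316, -2.5263, 0.3684, -1.7368, -2.4737).
‖u_2‖ = 5.3705, so e_2 = (-0.6762, -0.4704, 0.0686, -0.3234, -0.4606).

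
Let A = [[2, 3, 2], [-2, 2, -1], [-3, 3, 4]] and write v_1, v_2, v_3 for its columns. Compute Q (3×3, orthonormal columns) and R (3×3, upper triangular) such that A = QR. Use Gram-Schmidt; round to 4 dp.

v_1 = (2, -2, -3); ‖v_1‖ = 4.1231, so q_1 = (0.4851, -0.4851, -0.7276).
q_1·v_2 = 0.4851·3 + (-0.4851)·2 + (-0.7276)·3 = -1.6977.
u_2 = v_2 + 1.6977·q_1 = (3.8235, 1.1765, 1.7647).
‖u_2‖ = 4.3724, so q_2 = (0.8745, 0.2691, 0.4036).
q_1·v_3 = 0.4851·2 + (-0.4851)·(-1) + (-0.7276)·4 = -1.4552; q_2·v_3 = 0.8745·2 + 0.2691·(-1) + 0.4036·4 = 3.0943.
u_3 = v_3 + 1.4552·q_1 − 3.0943·q_2 = (0.0000, -2.5385, 1.6923).
‖u_3‖ = 3.0509, so q_3 = (0.0000, -0.8321, 0.5547).

Q = [[0.4851, 0.8745, 0.0000], [-0.4851, 0.2691, -0.8321], [-0.7276, 0.4036, 0.5547]], R = [[4.1231, -1.6977, -1.4552], [0.0000, 4.3724, 3.0943], [0.0000, 0.0000, 3.0509]]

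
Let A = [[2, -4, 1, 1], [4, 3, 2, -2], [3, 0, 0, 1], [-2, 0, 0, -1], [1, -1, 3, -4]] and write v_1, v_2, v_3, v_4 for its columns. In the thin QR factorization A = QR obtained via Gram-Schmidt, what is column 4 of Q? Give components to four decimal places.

q_4 = (0.3913, 0.3913, -0.7267, -0.1118, -0.3913)

v_1 = (2, 4, 3, -2, 1); ‖v_1‖ = 5.8310, so q_1 = (0.3430, 0.6860, 0.5145, -0.3430, 0.1715).
q_1·v_2 = 0.3430·(-4) + 0.6860·3 + 0.5145·0 + (-0.3430)·0 + 0.1715·(-1) = 0.5145.
u_2 = v_2 − 0.5145·q_1 = (-4.1765, 2.6471, -0.2647, 0.1765, -1.0882).
‖u_2‖ = 5.0730, so q_2 = (-0.8233, 0.5218, -0.0522, 0.0348, -0.2145).
q_1·v_3 = 0.3430·1 + 0.6860·2 + 0.5145·0 + (-0.3430)·0 + 0.1715·3 = 2.2295; q_2·v_3 = (-0.8233)·1 + 0.5218·2 + (-0.0522)·0 + 0.0348·0 + (-0.2145)·3 = -0.4232.
u_3 = v_3 − 2.2295·q_1 + 0.4232·q_2 = (-0.1131, 0.6914, -1.1691, 0.7794, 2.5269).
‖u_3‖ = 2.9749, so q_3 = (-0.0380, 0.2324, -0.3930, 0.2620, 0.8494).
q_1·v_4 = 0.3430·1 + 0.6860·(-2) + 0.5145·1 + (-0.3430)·(-1) + 0.1715·(-4) = -0.8575; q_2·v_4 = (-0.8233)·1 + 0.5218·(-2) + (-0.0522)·1 + 0.0348·(-1) + (-0.2145)·(-4) = -1.0958; q_3·v_4 = (-0.0380)·1 + 0.2324·(-2) + (-0.3930)·1 + 0.2620·(-1) + 0.8494·(-4) = -4.5554.
u_4 = v_4 + 0.8575·q_1 + 1.0958·q_2 + 4.5554·q_3 = (0.2188, 0.2188, -0.4062, -0.0625, -0.2188).
‖u_4‖ = 0.5590, so q_4 = (0.3913, 0.3913, -0.7267, -0.1118, -0.3913).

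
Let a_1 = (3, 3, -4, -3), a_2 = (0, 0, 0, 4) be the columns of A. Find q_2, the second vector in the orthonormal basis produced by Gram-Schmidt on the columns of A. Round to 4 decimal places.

a_1 = (3, 3, -4, -3); ‖a_1‖ = 6.5574, so q_1 = (0.4575, 0.4575, -0.6100, -0.4575).
q_1·a_2 = 0.4575·0 + 0.4575·0 + (-0.6100)·0 + (-0.4575)·4 = -1.8300.
u_2 = a_2 + 1.8300·q_1 = (0.8372, 0.8372, -1.1163, 3.1628).
‖u_2‖ = 3.5568, so q_2 = (0.2354, 0.2354, -0.3138, 0.8892).

q_2 = (0.2354, 0.2354, -0.3138, 0.8892)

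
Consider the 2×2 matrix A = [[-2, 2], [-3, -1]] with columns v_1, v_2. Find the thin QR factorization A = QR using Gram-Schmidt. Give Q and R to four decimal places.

v_1 = (-2, -3); ‖v_1‖ = 3.6056, so e_1 = (-0.5547, -0.8321).
e_1·v_2 = (-0.5547)·2 + (-0.8321)·(-1) = -0.2774.
u_2 = v_2 + 0.2774·e_1 = (1.8462, -1.2308).
‖u_2‖ = 2.2188, so e_2 = (0.8321, -0.5547).

Q = [[-0.5547, 0.8321], [-0.8321, -0.5547]], R = [[3.6056, -0.2774], [0.0000, 2.2188]]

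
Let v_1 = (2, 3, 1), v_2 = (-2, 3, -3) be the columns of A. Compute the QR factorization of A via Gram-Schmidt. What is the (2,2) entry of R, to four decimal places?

v_1 = (2, 3, 1); ‖v_1‖ = 3.7417, so e_1 = (0.5345, 0.8018, 0.2673).
e_1·v_2 = 0.5345·(-2) + 0.8018·3 + 0.2673·(-3) = 0.5345.
u_2 = v_2 − 0.5345·e_1 = (-2.2857, 2.5714, -3.1429).
r_{22} = ‖u_2‖ = 4.6599.

r_{22} = 4.6599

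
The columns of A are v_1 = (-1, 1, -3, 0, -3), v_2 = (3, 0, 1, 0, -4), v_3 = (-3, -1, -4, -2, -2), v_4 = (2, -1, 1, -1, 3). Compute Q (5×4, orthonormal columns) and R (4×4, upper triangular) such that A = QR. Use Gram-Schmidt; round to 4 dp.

e_1 = v_1/‖v_1‖ = (-1, 1, -3, 0, -3)/4.4721 = (-0.2236, 0.2236, -0.6708, 0.0000, -0.6708).
r_{12} = e_1·v_2 = 1.3416.
u_2 = v_2 − 1.3416·e_1 = (3.3000, -0.3000, 1.9000, 0.0000, -3.1000).
‖u_2‖ = 4.9193, so e_2 = (0.6708, -0.0610, 0.3862, 0.0000, -0.6302).
r_{13} = e_1·v_3 = 4.4721; r_{23} = e_2·v_3 = -2.2361.
u_3 = v_3 − 4.4721·e_1 + 2.2361·e_2 = (-0.5000, -2.1364, -0.1364, -2.0000, -0.4091).
‖u_3‖ = 3.0000, so e_3 = (-0.1667, -0.7121, -0.0455, -0.6667, -0.1364).
r_{14} = e_1·v_4 = -3.3541; r_{24} = e_2·v_4 = -0.1016; r_{34} = e_3·v_4 = 0.5909.
u_4 = v_4 + 3.3541·e_1 + 0.1016·e_2 − 0.5909·e_3 = (1.4167, 0.1646, -1.1839, -0.6061, 0.7665).
‖u_4‖ = 2.0954, so e_4 = (0.6761, 0.0786, -0.5650, -0.2892, 0.3658).

Q = [[-0.2236, 0.6708, -0.1667, 0.6761], [0.2236, -0.0610, -0.7121, 0.0786], [-0.6708, 0.3862, -0.0455, -0.5650], [0.0000, 0.0000, -0.6667, -0.2892], [-0.6708, -0.6302, -0.1364, 0.3658]], R = [[4.4721, 1.3416, 4.4721, -3.3541], [0.0000, 4.9193, -2.2361, -0.1016], [0.0000, 0.0000, 3.0000, 0.5909], [0.0000, 0.0000, 0.0000, 2.0954]]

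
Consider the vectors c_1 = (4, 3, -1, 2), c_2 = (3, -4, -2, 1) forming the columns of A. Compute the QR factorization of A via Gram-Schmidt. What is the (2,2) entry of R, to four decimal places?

r_{22} = 5.4283

c_1 = (4, 3, -1, 2); ‖c_1‖ = 5.4772, so e_1 = (0.7303, 0.5477, -0.1826, 0.3651).
e_1·c_2 = 0.7303·3 + 0.5477·(-4) + (-0.1826)·(-2) + 0.3651·1 = 0.7303.
u_2 = c_2 − 0.7303·e_1 = (2.4667, -4.4000, -1.8667, 0.7333).
r_{22} = ‖u_2‖ = 5.4283.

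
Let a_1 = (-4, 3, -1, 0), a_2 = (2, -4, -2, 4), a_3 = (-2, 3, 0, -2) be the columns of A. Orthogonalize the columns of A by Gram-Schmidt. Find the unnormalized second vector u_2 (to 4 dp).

a_1 = (-4, 3, -1, 0); ‖a_1‖ = 5.0990, so e_1 = (-0.7845, 0.5883, -0.1961, 0.0000).
e_1·a_2 = (-0.7845)·2 + 0.5883·(-4) + (-0.1961)·(-2) + 0.0000·4 = -3.5301.
u_2 = a_2 + 3.5301·e_1 = (-0.7692, -1.9231, -2.6923, 4.0000).

u_2 = (-0.7692, -1.9231, -2.6923, 4.0000)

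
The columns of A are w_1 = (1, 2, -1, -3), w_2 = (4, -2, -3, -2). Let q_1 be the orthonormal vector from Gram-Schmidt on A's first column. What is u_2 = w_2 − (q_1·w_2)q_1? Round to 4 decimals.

u_2 = (3.4000, -3.2000, -2.4000, -0.2000)

q_1 = w_1/‖w_1‖ = (1, 2, -1, -3)/3.8730 = (0.2582, 0.5164, -0.2582, -0.7746).
r_{12} = q_1·w_2 = 2.3238.
u_2 = w_2 − 2.3238·q_1 = (3.4000, -3.2000, -2.4000, -0.2000).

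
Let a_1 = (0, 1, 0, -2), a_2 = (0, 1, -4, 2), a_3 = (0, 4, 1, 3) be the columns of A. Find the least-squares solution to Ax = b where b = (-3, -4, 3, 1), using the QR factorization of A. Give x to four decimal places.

x = (-1.8333, -0.8333, -0.3333)

a_1 = (0, 1, 0, -2); ‖a_1‖ = 2.2361, so e_1 = (0.0000, 0.4472, 0.0000, -0.8944).
e_1·a_2 = 0.0000·0 + 0.4472·1 + 0.0000·(-4) + (-0.8944)·2 = -1.3416.
u_2 = a_2 + 1.3416·e_1 = (0.0000, 1.6000, -4.0000, 0.8000).
‖u_2‖ = 4.3818, so e_2 = (0.0000, 0.3651, -0.9129, 0.1826).
e_1·a_3 = 0.0000·0 + 0.4472·4 + 0.0000·1 + (-0.8944)·3 = -0.8944; e_2·a_3 = 0.0000·0 + 0.3651·4 + (-0.9129)·1 + 0.1826·3 = 1.0954.
u_3 = a_3 + 0.8944·e_1 − 1.0954·e_2 = (0.0000, 4.0000, 2.0000, 2.0000).
‖u_3‖ = 4.8990, so e_3 = (0.0000, 0.8165, 0.4082, 0.4082).
Qᵀb = (-2.6833, -4.0166, -1.6330).
Back-substitute: x_3 = -1.6330/4.8990 = -0.3333.
x_2 = (-4.0166 − 1.0954·(-0.3333))/4.3818 = -0.8333.
x_1 = (-2.6833 + 1.3416·(-0.8333) + 0.8944·(-0.3333))/2.2361 = -1.8333.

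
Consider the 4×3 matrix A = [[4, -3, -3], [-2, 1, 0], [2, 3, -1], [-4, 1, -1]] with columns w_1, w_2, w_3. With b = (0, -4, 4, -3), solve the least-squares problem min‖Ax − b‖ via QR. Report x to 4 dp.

x = (1.0580, 0.7526, 0.5288)

w_1 = (4, -2, 2, -4); ‖w_1‖ = 6.3246, so q_1 = (0.6325, -0.3162, 0.3162, -0.6325).
q_1·w_2 = 0.6325·(-3) + (-0.3162)·1 + 0.3162·3 + (-0.6325)·1 = -1.8974.
u_2 = w_2 + 1.8974·q_1 = (-1.8000, 0.4000, 3.6000, -0.2000).
‖u_2‖ = 4.0497, so q_2 = (-0.4445, 0.0988, 0.8890, -0.0494).
q_1·w_3 = 0.6325·(-3) + (-0.3162)·0 + 0.3162·(-1) + (-0.6325)·(-1) = -1.5811; q_2·w_3 = (-0.4445)·(-3) + 0.0988·0 + 0.8890·(-1) + (-0.0494)·(-1) = 0.4939.
u_3 = w_3 + 1.5811·q_1 − 0.4939·q_2 = (-1.7805, -0.5488, -0.9390, -1.9756).
‖u_3‖ = 2.8733, so q_3 = (-0.6197, -0.1910, -0.3268, -0.6876).
Qᵀb = (4.4272, 3.3089, 1.5194).
Back-substitute: x_3 = 1.5194/2.8733 = 0.5288.
x_2 = (3.3089 − 0.4939·0.5288)/4.0497 = 0.7526.
x_1 = (4.4272 + 1.8974·0.7526 + 1.5811·0.5288)/6.3246 = 1.0580.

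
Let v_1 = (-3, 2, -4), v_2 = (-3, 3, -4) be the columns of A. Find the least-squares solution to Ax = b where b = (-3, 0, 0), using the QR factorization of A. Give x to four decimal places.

x = (1.0800, -0.7200)

e_1 = v_1/‖v_1‖ = (-3, 2, -4)/5.3852 = (-0.5571, 0.3714, -0.7428).
r_{12} = e_1·v_2 = 5.7566.
u_2 = v_2 − 5.7566·e_1 = (0.2069, 0.8621, 0.2759).
‖u_2‖ = 0.9285, so e_2 = (0.2228, 0.9285, 0.2971).
Qᵀb = (1.6713, -0.6685).
Back-substitute: x_2 = -0.6685/0.9285 = -0.7200.
x_1 = (1.6713 − 5.7566·(-0.7200))/5.3852 = 1.0800.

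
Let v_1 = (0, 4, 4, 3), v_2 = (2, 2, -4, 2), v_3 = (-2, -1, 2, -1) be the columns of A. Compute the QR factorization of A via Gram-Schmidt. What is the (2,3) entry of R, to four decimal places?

e_1 = v_1/‖v_1‖ = (0, 4, 4, 3)/6.4031 = (0.0000, 0.6247, 0.6247, 0.4685).
r_{12} = e_1·v_2 = -0.3123.
u_2 = v_2 + 0.3123·e_1 = (2.0000, 2.1951, -3.8049, 2.1463).
‖u_2‖ = 5.2823, so e_2 = (0.3786, 0.4156, -0.7203, 0.4063).
r_{23} = e_2·v_3 = -3.0198.

r_{23} = -3.0198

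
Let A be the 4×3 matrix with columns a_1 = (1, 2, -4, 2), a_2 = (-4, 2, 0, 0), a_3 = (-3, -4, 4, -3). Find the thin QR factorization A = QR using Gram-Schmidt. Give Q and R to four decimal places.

q_1 = a_1/‖a_1‖ = (1, 2, -4, 2)/5.0000 = (0.2000, 0.4000, -0.8000, 0.4000).
r_{12} = q_1·a_2 = 0.0000.
u_2 = a_2 + 0.0000·q_1 = (-4.0000, 2.0000, 0.0000, 0.0000).
‖u_2‖ = 4.4721, so q_2 = (-0.8944, 0.4472, 0.0000, 0.0000).
r_{13} = q_1·a_3 = -6.6000; r_{23} = q_2·a_3 = 0.8944.
u_3 = a_3 + 6.6000·q_1 − 0.8944·q_2 = (-0.8800, -1.7600, -1.2800, -0.3600).
‖u_3‖ = 2.3749, so q_3 = (-0.3705, -0.7411, -0.5390, -0.1516).

Q = [[0.2000, -0.8944, -0.3705], [0.4000, 0.4472, -0.7411], [-0.8000, 0.0000, -0.5390], [0.4000, 0.0000, -0.1516]], R = [[5.0000, 0.0000, -6.6000], [0.0000, 4.4721, 0.8944], [0.0000, 0.0000, 2.3749]]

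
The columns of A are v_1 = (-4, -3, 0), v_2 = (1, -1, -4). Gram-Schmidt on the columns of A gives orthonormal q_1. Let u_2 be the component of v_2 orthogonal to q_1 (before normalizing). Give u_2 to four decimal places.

u_2 = (0.8400, -1.1200, -4.0000)

v_1 = (-4, -3, 0); ‖v_1‖ = 5.0000, so q_1 = (-0.8000, -0.6000, 0.0000).
q_1·v_2 = (-0.8000)·1 + (-0.6000)·(-1) + 0.0000·(-4) = -0.2000.
u_2 = v_2 + 0.2000·q_1 = (0.8400, -1.1200, -4.0000).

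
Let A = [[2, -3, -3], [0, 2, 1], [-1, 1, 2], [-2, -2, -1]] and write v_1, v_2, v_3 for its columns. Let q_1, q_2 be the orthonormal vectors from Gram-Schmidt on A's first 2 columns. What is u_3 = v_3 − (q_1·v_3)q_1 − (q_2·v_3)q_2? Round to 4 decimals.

u_3 = (0.1176, -0.5294, 0.8235, -0.2941)

v_1 = (2, 0, -1, -2); ‖v_1‖ = 3.0000, so q_1 = (0.6667, 0.0000, -0.3333, -0.6667).
q_1·v_2 = 0.6667·(-3) + 0.0000·2 + (-0.3333)·1 + (-0.6667)·(-2) = -1.0000.
u_2 = v_2 + 1.0000·q_1 = (-2.3333, 2.0000, 0.6667, -2.6667).
‖u_2‖ = 4.1231, so q_2 = (-0.5659, 0.4851, 0.1617, -0.6468).
q_1·v_3 = 0.6667·(-3) + 0.0000·1 + (-0.3333)·2 + (-0.6667)·(-1) = -2.0000; q_2·v_3 = (-0.5659)·(-3) + 0.4851·1 + 0.1617·2 + (-0.6468)·(-1) = 3.1530.
u_3 = v_3 + 2.0000·q_1 − 3.1530·q_2 = (0.1176, -0.5294, 0.8235, -0.2941).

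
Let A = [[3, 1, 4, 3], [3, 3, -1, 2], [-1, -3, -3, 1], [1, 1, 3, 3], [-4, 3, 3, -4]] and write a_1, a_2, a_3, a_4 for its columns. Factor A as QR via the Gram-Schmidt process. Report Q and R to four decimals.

a_1 = (3, 3, -1, 1, -4); ‖a_1‖ = 6.0000, so q_1 = (0.5000, 0.5000, -0.1667, 0.1667, -0.6667).
q_1·a_2 = 0.5000·1 + 0.5000·3 + (-0.1667)·(-3) + 0.1667·1 + (-0.6667)·3 = 0.6667.
u_2 = a_2 − 0.6667·q_1 = (0.6667, 2.6667, -2.8889, 0.8889, 3.4444).
‖u_2‖ = 5.3437, so q_2 = (0.1248, 0.4990, -0.5406, 0.1663, 0.6446).
q_1·a_3 = 0.5000·4 + 0.5000·(-1) + (-0.1667)·(-3) + 0.1667·3 + (-0.6667)·3 = 0.5000; q_2·a_3 = 0.1248·4 + 0.4990·(-1) + (-0.5406)·(-3) + 0.1663·3 + 0.6446·3 = 4.0546.
u_3 = a_3 − 0.5000·q_1 − 4.0546·q_2 = (3.2442, -3.2733, -0.7247, 2.2422, 0.7198).
‖u_3‖ = 5.2259, so q_3 = (0.6208, -0.6264, -0.1387, 0.4291, 0.1377).
q_1·a_4 = 0.5000·3 + 0.5000·2 + (-0.1667)·1 + 0.1667·3 + (-0.6667)·(-4) = 5.5000; q_2·a_4 = 0.1248·3 + 0.4990·2 + (-0.5406)·1 + 0.1663·3 + 0.6446·(-4) = -1.2476; q_3·a_4 = 0.6208·3 + (-0.6264)·2 + (-0.1387)·1 + 0.4291·3 + 0.1377·(-4) = 1.2071.
u_4 = a_4 − 5.5000·q_1 + 1.2476·q_2 − 1.2071·q_3 = (-0.3437, 0.6287, 1.4096, 1.7729, 0.3045).
‖u_4‖ = 2.3951, so q_4 = (-0.1435, 0.2625, 0.5885, 0.7402, 0.1272).

Q = [[0.5000, 0.1248, 0.6208, -0.1435], [0.5000, 0.4990, -0.6264, 0.2625], [-0.1667, -0.5406, -0.1387, 0.5885], [0.1667, 0.1663, 0.4291, 0.7402], [-0.6667, 0.6446, 0.1377, 0.1272]], R = [[6.0000, 0.6667, 0.5000, 5.5000], [0.0000, 5.3437, 4.0546, -1.2476], [0.0000, 0.0000, 5.2259, 1.2071], [0.0000, 0.0000, 0.0000, 2.3951]]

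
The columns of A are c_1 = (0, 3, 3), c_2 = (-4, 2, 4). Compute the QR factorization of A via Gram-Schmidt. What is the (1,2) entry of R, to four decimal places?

r_{12} = 4.2426

c_1 = (0, 3, 3); ‖c_1‖ = 4.2426, so q_1 = (0.0000, 0.7071, 0.7071).
r_{12} = q_1·c_2 = 4.2426.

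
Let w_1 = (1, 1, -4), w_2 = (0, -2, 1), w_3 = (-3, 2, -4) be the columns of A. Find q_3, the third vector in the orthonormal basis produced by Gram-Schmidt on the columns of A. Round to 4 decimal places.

q_3 = (-0.9526, -0.1361, -0.2722)

w_1 = (1, 1, -4); ‖w_1‖ = 4.2426, so q_1 = (0.2357, 0.2357, -0.9428).
q_1·w_2 = 0.2357·0 + 0.2357·(-2) + (-0.9428)·1 = -1.4142.
u_2 = w_2 + 1.4142·q_1 = (0.3333, -1.6667, -0.3333).
‖u_2‖ = 1.7321, so q_2 = (0.1925, -0.9623, -0.1925).
q_1·w_3 = 0.2357·(-3) + 0.2357·2 + (-0.9428)·(-4) = 3.5355; q_2·w_3 = 0.1925·(-3) + (-0.9623)·2 + (-0.1925)·(-4) = -1.7321.
u_3 = w_3 − 3.5355·q_1 + 1.7321·q_2 = (-3.5000, -0.5000, -1.0000).
‖u_3‖ = 3.6742, so q_3 = (-0.9526, -0.1361, -0.2722).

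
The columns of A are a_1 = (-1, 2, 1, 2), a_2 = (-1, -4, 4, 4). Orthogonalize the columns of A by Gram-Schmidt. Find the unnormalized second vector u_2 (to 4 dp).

u_2 = (-0.5000, -5.0000, 3.5000, 3.0000)

a_1 = (-1, 2, 1, 2); ‖a_1‖ = 3.1623, so e_1 = (-0.3162, 0.6325, 0.3162, 0.6325).
e_1·a_2 = (-0.3162)·(-1) + 0.6325·(-4) + 0.3162·4 + 0.6325·4 = 1.5811.
u_2 = a_2 − 1.5811·e_1 = (-0.5000, -5.0000, 3.5000, 3.0000).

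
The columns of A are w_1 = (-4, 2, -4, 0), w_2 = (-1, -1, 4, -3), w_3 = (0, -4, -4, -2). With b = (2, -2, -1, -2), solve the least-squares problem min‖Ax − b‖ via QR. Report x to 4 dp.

x = (-0.3309, 0.0183, 0.5210)

q_1 = w_1/‖w_1‖ = (-4, 2, -4, 0)/6.0000 = (-0.6667, 0.3333, -0.6667, 0.0000).
r_{12} = q_1·w_2 = -2.3333.
u_2 = w_2 + 2.3333·q_1 = (-2.5556, -0.2222, 2.4444, -3.0000).
‖u_2‖ = 4.6428, so q_2 = (-0.5504, -0.0479, 0.5265, -0.6462).
r_{13} = q_1·w_3 = 1.3333; r_{23} = q_2·w_3 = -0.6222.
u_3 = w_3 − 1.3333·q_1 + 0.6222·q_2 = (0.5464, -4.4742, -2.7835, -2.4021).
‖u_3‖ = 5.8168, so q_3 = (0.0939, -0.7692, -0.4785, -0.4130).
Qᵀb = (-1.3333, -0.2393, 3.0307).
Back-substitute: x_3 = 3.0307/5.8168 = 0.5210.
x_2 = (-0.2393 + 0.6222·0.5210)/4.6428 = 0.0183.
x_1 = (-1.3333 + 2.3333·0.0183 − 1.3333·0.5210)/6.0000 = -0.3309.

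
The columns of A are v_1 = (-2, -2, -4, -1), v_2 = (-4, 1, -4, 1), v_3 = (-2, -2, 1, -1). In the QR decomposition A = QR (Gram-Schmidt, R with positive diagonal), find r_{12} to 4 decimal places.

r_{12} = 4.2000

v_1 = (-2, -2, -4, -1); ‖v_1‖ = 5.0000, so q_1 = (-0.4000, -0.4000, -0.8000, -0.2000).
r_{12} = q_1·v_2 = 4.2000.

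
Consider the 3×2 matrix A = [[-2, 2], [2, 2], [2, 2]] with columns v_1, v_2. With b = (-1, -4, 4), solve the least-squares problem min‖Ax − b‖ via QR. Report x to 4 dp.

v_1 = (-2, 2, 2); ‖v_1‖ = 3.4641, so e_1 = (-0.5774, 0.5774, 0.5774).
e_1·v_2 = (-0.5774)·2 + 0.5774·2 + 0.5774·2 = 1.1547.
u_2 = v_2 − 1.1547·e_1 = (2.6667, 1.3333, 1.3333).
‖u_2‖ = 3.2660, so e_2 = (0.8165, 0.4082, 0.4082).
Qᵀb = (0.5774, -0.8165).
Back-substitute: x_2 = -0.8165/3.2660 = -0.2500.
x_1 = (0.5774 − 1.1547·(-0.2500))/3.4641 = 0.2500.

x = (0.2500, -0.2500)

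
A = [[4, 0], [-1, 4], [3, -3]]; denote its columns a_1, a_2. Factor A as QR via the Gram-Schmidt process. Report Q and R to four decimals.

Q = [[0.7845, 0.4650], [-0.1961, 0.8137], [0.5883, -0.3487]], R = [[5.0990, -2.5495], [0.0000, 4.3012]]

a_1 = (4, -1, 3); ‖a_1‖ = 5.0990, so q_1 = (0.7845, -0.1961, 0.5883).
q_1·a_2 = 0.7845·0 + (-0.1961)·4 + 0.5883·(-3) = -2.5495.
u_2 = a_2 + 2.5495·q_1 = (2.0000, 3.5000, -1.5000).
‖u_2‖ = 4.3012, so q_2 = (0.4650, 0.8137, -0.3487).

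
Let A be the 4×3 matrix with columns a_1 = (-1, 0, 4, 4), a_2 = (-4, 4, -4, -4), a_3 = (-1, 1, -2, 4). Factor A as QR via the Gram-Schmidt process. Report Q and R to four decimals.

e_1 = a_1/‖a_1‖ = (-1, 0, 4, 4)/5.7446 = (-0.1741, 0.0000, 0.6963, 0.6963).
r_{12} = e_1·a_2 = -4.8742.
u_2 = a_2 + 4.8742·e_1 = (-4.8485, 4.0000, -0.6061, -0.6061).
‖u_2‖ = 6.3437, so e_2 = (-0.7643, 0.6305, -0.0955, -0.0955).
r_{13} = e_1·a_3 = 1.5667; r_{23} = e_2·a_3 = 1.2038.
u_3 = a_3 − 1.5667·e_1 − 1.2038·e_2 = (0.1928, 0.2410, -2.9759, 3.0241).
‖u_3‖ = 4.2540, so e_3 = (0.0453, 0.0566, -0.6996, 0.7109).

Q = [[-0.1741, -0.7643, 0.0453], [0.0000, 0.6305, 0.0566], [0.6963, -0.0955, -0.6996], [0.6963, -0.0955, 0.7109]], R = [[5.7446, -4.8742, 1.5667], [0.0000, 6.3437, 1.2038], [0.0000, 0.0000, 4.2540]]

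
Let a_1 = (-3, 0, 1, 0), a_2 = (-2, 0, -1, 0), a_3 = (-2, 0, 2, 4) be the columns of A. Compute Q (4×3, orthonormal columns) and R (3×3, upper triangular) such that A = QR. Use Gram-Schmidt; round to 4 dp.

Q = [[-0.9487, -0.3162, 0.0000], [0.0000, 0.0000, 0.0000], [0.3162, -0.9487, 0.0000], [0.0000, 0.0000, 1.0000]], R = [[3.1623, 1.5811, 2.5298], [0.0000, 1.5811, -1.2649], [0.0000, 0.0000, 4.0000]]

a_1 = (-3, 0, 1, 0); ‖a_1‖ = 3.1623, so q_1 = (-0.9487, 0.0000, 0.3162, 0.0000).
q_1·a_2 = (-0.9487)·(-2) + 0.0000·0 + 0.3162·(-1) + 0.0000·0 = 1.5811.
u_2 = a_2 − 1.5811·q_1 = (-0.5000, 0.0000, -1.5000, 0.0000).
‖u_2‖ = 1.5811, so q_2 = (-0.3162, 0.0000, -0.9487, 0.0000).
q_1·a_3 = (-0.9487)·(-2) + 0.0000·0 + 0.3162·2 + 0.0000·4 = 2.5298; q_2·a_3 = (-0.3162)·(-2) + 0.0000·0 + (-0.9487)·2 + 0.0000·4 = -1.2649.
u_3 = a_3 − 2.5298·q_1 + 1.2649·q_2 = (0.0000, 0.0000, 0.0000, 4.0000).
‖u_3‖ = 4.0000, so q_3 = (0.0000, 0.0000, 0.0000, 1.0000).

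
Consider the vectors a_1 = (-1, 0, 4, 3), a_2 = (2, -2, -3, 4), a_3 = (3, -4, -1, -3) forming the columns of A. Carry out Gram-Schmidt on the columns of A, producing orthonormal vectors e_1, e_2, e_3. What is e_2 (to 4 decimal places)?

e_2 = (0.3355, -0.3490, -0.4698, 0.7382)

a_1 = (-1, 0, 4, 3); ‖a_1‖ = 5.0990, so e_1 = (-0.1961, 0.0000, 0.7845, 0.5883).
e_1·a_2 = (-0.1961)·2 + 0.0000·(-2) + 0.7845·(-3) + 0.5883·4 = -0.3922.
u_2 = a_2 + 0.3922·e_1 = (1.9231, -2.0000, -2.6923, 4.2308).
‖u_2‖ = 5.7312, so e_2 = (0.3355, -0.3490, -0.4698, 0.7382).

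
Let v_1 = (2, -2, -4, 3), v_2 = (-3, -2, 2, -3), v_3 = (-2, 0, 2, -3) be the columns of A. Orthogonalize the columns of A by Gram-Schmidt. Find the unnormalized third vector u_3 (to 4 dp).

u_3 = (0.1207, 0.1730, -0.4064, -0.5070)

v_1 = (2, -2, -4, 3); ‖v_1‖ = 5.7446, so q_1 = (0.3482, -0.3482, -0.6963, 0.5222).
q_1·v_2 = 0.3482·(-3) + (-0.3482)·(-2) + (-0.6963)·2 + 0.5222·(-3) = -3.3075.
u_2 = v_2 + 3.3075·q_1 = (-1.8485, -3.1515, -0.3030, -1.2727).
‖u_2‖ = 3.8808, so q_2 = (-0.4763, -0.8121, -0.0781, -0.3280).
q_1·v_3 = 0.3482·(-2) + (-0.3482)·0 + (-0.6963)·2 + 0.5222·(-3) = -3.6556; q_2·v_3 = (-0.4763)·(-2) + (-0.8121)·0 + (-0.0781)·2 + (-0.3280)·(-3) = 1.7803.
u_3 = v_3 + 3.6556·q_1 − 1.7803·q_2 = (0.1207, 0.1730, -0.4064, -0.5070).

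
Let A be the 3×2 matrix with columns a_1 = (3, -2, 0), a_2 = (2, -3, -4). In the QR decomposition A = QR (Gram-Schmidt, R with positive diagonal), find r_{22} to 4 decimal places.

a_1 = (3, -2, 0); ‖a_1‖ = 3.6056, so q_1 = (0.8321, -0.5547, 0.0000).
q_1·a_2 = 0.8321·2 + (-0.5547)·(-3) + 0.0000·(-4) = 3.3282.
u_2 = a_2 − 3.3282·q_1 = (-0.7692, -1.1538, -4.0000).
r_{22} = ‖u_2‖ = 4.2336.

r_{22} = 4.2336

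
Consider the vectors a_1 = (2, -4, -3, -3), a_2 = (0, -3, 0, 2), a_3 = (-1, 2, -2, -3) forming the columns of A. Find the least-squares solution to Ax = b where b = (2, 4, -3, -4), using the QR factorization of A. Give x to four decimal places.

a_1 = (2, -4, -3, -3); ‖a_1‖ = 6.1644, so e_1 = (0.3244, -0.6489, -0.4867, -0.4867).
e_1·a_2 = 0.3244·0 + (-0.6489)·(-3) + (-0.4867)·0 + (-0.4867)·2 = 0.9733.
u_2 = a_2 − 0.9733·e_1 = (-0.3158, -2.3684, 0.4737, 2.4737).
‖u_2‖ = 3.4717, so e_2 = (-0.0910, -0.6822, 0.1364, 0.7125).
e_1·a_3 = 0.3244·(-1) + (-0.6489)·2 + (-0.4867)·(-2) + (-0.4867)·(-3) = 0.8111; e_2·a_3 = (-0.0910)·(-1) + (-0.6822)·2 + 0.1364·(-2) + 0.7125·(-3) = -3.6839.
u_3 = a_3 − 0.8111·e_1 + 3.6839·e_2 = (-1.5983, 0.0131, -1.1026, 0.0197).
‖u_3‖ = 1.9418, so e_3 = (-0.8231, 0.0067, -0.5678, 0.0101).
Qᵀb = (1.4600, -6.1702, 0.0439).
Back-substitute: x_3 = 0.0439/1.9418 = 0.0226.
x_2 = (-6.1702 + 3.6839·0.0226)/3.4717 = -1.7533.
x_1 = (1.4600 − 0.9733·(-1.7533) − 0.8111·0.0226)/6.1644 = 0.5107.

x = (0.5107, -1.7533, 0.0226)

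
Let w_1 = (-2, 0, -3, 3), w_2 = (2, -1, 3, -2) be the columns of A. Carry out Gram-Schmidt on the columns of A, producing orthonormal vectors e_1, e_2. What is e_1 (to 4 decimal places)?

w_1 = (-2, 0, -3, 3); ‖w_1‖ = 4.6904, so e_1 = (-0.4264, 0.0000, -0.6396, 0.6396).

e_1 = (-0.4264, 0.0000, -0.6396, 0.6396)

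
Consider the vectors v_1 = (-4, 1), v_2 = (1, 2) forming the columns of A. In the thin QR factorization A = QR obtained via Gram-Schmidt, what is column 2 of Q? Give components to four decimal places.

v_1 = (-4, 1); ‖v_1‖ = 4.1231, so q_1 = (-0.9701, 0.2425).
q_1·v_2 = (-0.9701)·1 + 0.2425·2 = -0.4851.
u_2 = v_2 + 0.4851·q_1 = (0.5294, 2.1176).
‖u_2‖ = 2.1828, so q_2 = (0.2425, 0.9701).

q_2 = (0.2425, 0.9701)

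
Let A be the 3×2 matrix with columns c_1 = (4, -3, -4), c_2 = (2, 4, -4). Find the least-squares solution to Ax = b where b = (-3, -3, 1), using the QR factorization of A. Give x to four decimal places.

x = (0.0090, -0.6141)

c_1 = (4, -3, -4); ‖c_1‖ = 6.4031, so q_1 = (0.6247, -0.4685, -0.6247).
q_1·c_2 = 0.6247·2 + (-0.4685)·4 + (-0.6247)·(-4) = 1.8741.
u_2 = c_2 − 1.8741·q_1 = (0.8293, 4.8780, -2.8293).
‖u_2‖ = 5.6998, so q_2 = (0.1455, 0.8558, -0.4964).
Qᵀb = (-1.0932, -3.5003).
Back-substitute: x_2 = -3.5003/5.6998 = -0.6141.
x_1 = (-1.0932 − 1.8741·(-0.6141))/6.4031 = 0.0090.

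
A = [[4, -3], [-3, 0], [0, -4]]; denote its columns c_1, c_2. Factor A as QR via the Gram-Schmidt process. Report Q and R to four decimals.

Q = [[0.8000, -0.2462], [-0.6000, -0.3283], [0.0000, -0.9119]], R = [[5.0000, -2.4000], [0.0000, 4.3863]]

c_1 = (4, -3, 0); ‖c_1‖ = 5.0000, so q_1 = (0.8000, -0.6000, 0.0000).
q_1·c_2 = 0.8000·(-3) + (-0.6000)·0 + 0.0000·(-4) = -2.4000.
u_2 = c_2 + 2.4000·q_1 = (-1.0800, -1.4400, -4.0000).
‖u_2‖ = 4.3863, so q_2 = (-0.2462, -0.3283, -0.9119).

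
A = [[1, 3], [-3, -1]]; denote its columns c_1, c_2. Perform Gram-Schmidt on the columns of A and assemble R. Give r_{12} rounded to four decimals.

r_{12} = 1.8974

c_1 = (1, -3); ‖c_1‖ = 3.1623, so e_1 = (0.3162, -0.9487).
r_{12} = e_1·c_2 = 1.8974.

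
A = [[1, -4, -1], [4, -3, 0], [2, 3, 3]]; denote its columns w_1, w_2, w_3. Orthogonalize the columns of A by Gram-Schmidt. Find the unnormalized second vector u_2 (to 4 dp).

e_1 = w_1/‖w_1‖ = (1, 4, 2)/4.5826 = (0.2182, 0.8729, 0.4364).
r_{12} = e_1·w_2 = -2.1822.
u_2 = w_2 + 2.1822·e_1 = (-3.5238, -1.0952, 3.9524).

u_2 = (-3.5238, -1.0952, 3.9524)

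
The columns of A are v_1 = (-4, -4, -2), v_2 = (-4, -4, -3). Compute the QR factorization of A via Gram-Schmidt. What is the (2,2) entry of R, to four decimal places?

r_{22} = 0.9428

v_1 = (-4, -4, -2); ‖v_1‖ = 6.0000, so e_1 = (-0.6667, -0.6667, -0.3333).
e_1·v_2 = (-0.6667)·(-4) + (-0.6667)·(-4) + (-0.3333)·(-3) = 6.3333.
u_2 = v_2 − 6.3333·e_1 = (0.2222, 0.2222, -0.8889).
r_{22} = ‖u_2‖ = 0.9428.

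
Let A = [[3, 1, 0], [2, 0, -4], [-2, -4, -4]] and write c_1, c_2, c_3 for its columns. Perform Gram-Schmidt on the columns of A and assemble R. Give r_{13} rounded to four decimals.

r_{13} = 0.0000

c_1 = (3, 2, -2); ‖c_1‖ = 4.1231, so e_1 = (0.7276, 0.4851, -0.4851).
r_{13} = e_1·c_3 = 0.0000.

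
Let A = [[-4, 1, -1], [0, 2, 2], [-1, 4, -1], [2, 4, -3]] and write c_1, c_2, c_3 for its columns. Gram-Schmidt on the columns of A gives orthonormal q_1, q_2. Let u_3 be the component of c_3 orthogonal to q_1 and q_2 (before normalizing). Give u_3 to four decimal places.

q_1 = c_1/‖c_1‖ = (-4, 0, -1, 2)/4.5826 = (-0.8729, 0.0000, -0.2182, 0.4364).
r_{12} = q_1·c_2 = 0.0000.
u_2 = c_2 + 0.0000·q_1 = (1.0000, 2.0000, 4.0000, 4.0000).
‖u_2‖ = 6.0828, so q_2 = (0.1644, 0.3288, 0.6576, 0.6576).
r_{13} = q_1·c_3 = -0.2182; r_{23} = q_2·c_3 = -2.1372.
u_3 = c_3 + 0.2182·q_1 + 2.1372·q_2 = (-0.8391, 2.7027, 0.3578, -1.4994).

u_3 = (-0.8391, 2.7027, 0.3578, -1.4994)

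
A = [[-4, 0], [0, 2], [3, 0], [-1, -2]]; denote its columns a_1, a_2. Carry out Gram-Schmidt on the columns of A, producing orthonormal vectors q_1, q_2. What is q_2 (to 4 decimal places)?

a_1 = (-4, 0, 3, -1); ‖a_1‖ = 5.0990, so q_1 = (-0.7845, 0.0000, 0.5883, -0.1961).
q_1·a_2 = (-0.7845)·0 + 0.0000·2 + 0.5883·0 + (-0.1961)·(-2) = 0.3922.
u_2 = a_2 − 0.3922·q_1 = (0.3077, 2.0000, -0.2308, -1.9231).
‖u_2‖ = 2.8011, so q_2 = (0.1098, 0.7140, -0.0824, -0.6865).

q_2 = (0.1098, 0.7140, -0.0824, -0.6865)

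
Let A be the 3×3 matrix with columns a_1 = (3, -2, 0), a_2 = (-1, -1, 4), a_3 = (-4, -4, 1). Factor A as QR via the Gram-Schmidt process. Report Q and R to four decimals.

a_1 = (3, -2, 0); ‖a_1‖ = 3.6056, so q_1 = (0.8321, -0.5547, 0.0000).
q_1·a_2 = 0.8321·(-1) + (-0.5547)·(-1) + 0.0000·4 = -0.2774.
u_2 = a_2 + 0.2774·q_1 = (-0.7692, -1.1538, 4.0000).
‖u_2‖ = 4.2336, so q_2 = (-0.1817, -0.2725, 0.9448).
q_1·a_3 = 0.8321·(-4) + (-0.5547)·(-4) + 0.0000·1 = -1.1094; q_2·a_3 = (-0.1817)·(-4) + (-0.2725)·(-4) + 0.9448·1 = 2.7618.
u_3 = a_3 + 1.1094·q_1 − 2.7618·q_2 = (-2.5751, -3.8627, -1.6094).
‖u_3‖ = 4.9134, so q_3 = (-0.5241, -0.7861, -0.3276).

Q = [[0.8321, -0.1817, -0.5241], [-0.5547, -0.2725, -0.7861], [0.0000, 0.9448, -0.3276]], R = [[3.6056, -0.2774, -1.1094], [0.0000, 4.2336, 2.7618], [0.0000, 0.0000, 4.9134]]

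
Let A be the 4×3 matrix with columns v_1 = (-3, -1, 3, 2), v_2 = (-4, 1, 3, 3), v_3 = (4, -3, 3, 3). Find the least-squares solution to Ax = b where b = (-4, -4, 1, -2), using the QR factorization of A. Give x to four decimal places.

v_1 = (-3, -1, 3, 2); ‖v_1‖ = 4.7958, so e_1 = (-0.6255, -0.2085, 0.6255, 0.4170).
e_1·v_2 = (-0.6255)·(-4) + (-0.2085)·1 + 0.6255·3 + 0.4170·3 = 5.4214.
u_2 = v_2 − 5.4214·e_1 = (-0.6087, 2.1304, -0.3913, 0.7391).
‖u_2‖ = 2.3683, so e_2 = (-0.2570, 0.8996, -0.1652, 0.3121).
e_1·v_3 = (-0.6255)·4 + (-0.2085)·(-3) + 0.6255·3 + 0.4170·3 = 1.2511; e_2·v_3 = (-0.2570)·4 + 0.8996·(-3) + (-0.1652)·3 + 0.3121·3 = -3.2862.
u_3 = v_3 − 1.2511·e_1 + 3.2862·e_2 = (3.9380, 0.2171, 1.6744, 3.5039).
‖u_3‖ = 5.5349, so e_3 = (0.7115, 0.0392, 0.3025, 0.6330).
Qᵀb = (3.1277, -3.3596, -3.9663).
Back-substitute: x_3 = -3.9663/5.5349 = -0.7166.
x_2 = (-3.3596 + 3.2862·(-0.7166))/2.3683 = -2.4130.
x_1 = (3.1277 − 5.4214·(-2.4130) − 1.2511·(-0.7166))/4.7958 = 3.5668.

x = (3.5668, -2.4130, -0.7166)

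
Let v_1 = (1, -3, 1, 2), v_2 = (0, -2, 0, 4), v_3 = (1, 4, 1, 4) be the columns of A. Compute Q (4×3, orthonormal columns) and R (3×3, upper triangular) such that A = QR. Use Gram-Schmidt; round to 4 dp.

v_1 = (1, -3, 1, 2); ‖v_1‖ = 3.8730, so q_1 = (0.2582, -0.7746, 0.2582, 0.5164).
q_1·v_2 = 0.2582·0 + (-0.7746)·(-2) + 0.2582·0 + 0.5164·4 = 3.6148.
u_2 = v_2 − 3.6148·q_1 = (-0.9333, 0.8000, -0.9333, 2.1333).
‖u_2‖ = 2.6331, so q_2 = (-0.3545, 0.3038, -0.3545, 0.8102).
q_1·v_3 = 0.2582·1 + (-0.7746)·4 + 0.2582·1 + 0.5164·4 = -0.5164; q_2·v_3 = (-0.3545)·1 + 0.3038·4 + (-0.3545)·1 + 0.8102·4 = 3.7471.
u_3 = v_3 + 0.5164·q_1 − 3.7471·q_2 = (2.4615, 2.4615, 2.4615, 1.2308).
‖u_3‖ = 4.4376, so q_3 = (0.5547, 0.5547, 0.5547, 0.2774).

Q = [[0.2582, -0.3545, 0.5547], [-0.7746, 0.3038, 0.5547], [0.2582, -0.3545, 0.5547], [0.5164, 0.8102, 0.2774]], R = [[3.8730, 3.6148, -0.5164], [0.0000, 2.6331, 3.7471], [0.0000, 0.0000, 4.4376]]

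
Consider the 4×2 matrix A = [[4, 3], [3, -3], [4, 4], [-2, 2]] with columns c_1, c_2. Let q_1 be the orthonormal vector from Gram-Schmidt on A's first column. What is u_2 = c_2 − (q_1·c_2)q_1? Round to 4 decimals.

u_2 = (1.6667, -4.0000, 2.6667, 2.6667)

c_1 = (4, 3, 4, -2); ‖c_1‖ = 6.7082, so q_1 = (0.5963, 0.4472, 0.5963, -0.2981).
q_1·c_2 = 0.5963·3 + 0.4472·(-3) + 0.5963·4 + (-0.2981)·2 = 2.2361.
u_2 = c_2 − 2.2361·q_1 = (1.6667, -4.0000, 2.6667, 2.6667).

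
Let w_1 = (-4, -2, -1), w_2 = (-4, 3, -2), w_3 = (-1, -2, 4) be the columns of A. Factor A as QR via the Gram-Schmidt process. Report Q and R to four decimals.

Q = [[-0.8729, -0.3643, -0.3246], [-0.4364, 0.8804, 0.1855], [-0.2182, -0.3036, 0.9275]], R = [[4.5826, 2.6186, 0.8729], [0.0000, 4.7056, -2.6109], [0.0000, 0.0000, 3.6635]]

w_1 = (-4, -2, -1); ‖w_1‖ = 4.5826, so q_1 = (-0.8729, -0.4364, -0.2182).
q_1·w_2 = (-0.8729)·(-4) + (-0.4364)·3 + (-0.2182)·(-2) = 2.6186.
u_2 = w_2 − 2.6186·q_1 = (-1.7143, 4.1429, -1.4286).
‖u_2‖ = 4.7056, so q_2 = (-0.3643, 0.8804, -0.3036).
q_1·w_3 = (-0.8729)·(-1) + (-0.4364)·(-2) + (-0.2182)·4 = 0.8729; q_2·w_3 = (-0.3643)·(-1) + 0.8804·(-2) + (-0.3036)·4 = -2.6109.
u_3 = w_3 − 0.8729·q_1 + 2.6109·q_2 = (-1.1892, 0.6796, 3.3978).
‖u_3‖ = 3.6635, so q_3 = (-0.3246, 0.1855, 0.9275).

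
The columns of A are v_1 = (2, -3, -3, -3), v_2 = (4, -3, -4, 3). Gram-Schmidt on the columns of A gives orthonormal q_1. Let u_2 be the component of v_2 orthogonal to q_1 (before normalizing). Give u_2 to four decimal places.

u_2 = (2.7097, -1.0645, -2.0645, 4.9355)

q_1 = v_1/‖v_1‖ = (2, -3, -3, -3)/5.5678 = (0.3592, -0.5388, -0.5388, -0.5388).
r_{12} = q_1·v_2 = 3.5921.
u_2 = v_2 − 3.5921·q_1 = (2.7097, -1.0645, -2.0645, 4.9355).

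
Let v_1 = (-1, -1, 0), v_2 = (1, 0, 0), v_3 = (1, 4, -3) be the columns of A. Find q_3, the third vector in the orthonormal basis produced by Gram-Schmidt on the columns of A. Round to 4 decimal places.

q_1 = v_1/‖v_1‖ = (-1, -1, 0)/1.4142 = (-0.7071, -0.7071, 0.0000).
r_{12} = q_1·v_2 = -0.7071.
u_2 = v_2 + 0.7071·q_1 = (0.5000, -0.5000, 0.0000).
‖u_2‖ = 0.7071, so q_2 = (0.7071, -0.7071, 0.0000).
r_{13} = q_1·v_3 = -3.5355; r_{23} = q_2·v_3 = -2.1213.
u_3 = v_3 + 3.5355·q_1 + 2.1213·q_2 = (0.0000, 0.0000, -3.0000).
‖u_3‖ = 3.0000, so q_3 = (0.0000, 0.0000, -1.0000).

q_3 = (0.0000, 0.0000, -1.0000)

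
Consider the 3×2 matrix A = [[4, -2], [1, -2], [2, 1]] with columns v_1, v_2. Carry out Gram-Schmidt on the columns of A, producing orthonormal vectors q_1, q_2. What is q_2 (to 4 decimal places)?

q_2 = (-0.1952, -0.6636, 0.7222)

v_1 = (4, 1, 2); ‖v_1‖ = 4.5826, so q_1 = (0.8729, 0.2182, 0.4364).
q_1·v_2 = 0.8729·(-2) + 0.2182·(-2) + 0.4364·1 = -1.7457.
u_2 = v_2 + 1.7457·q_1 = (-0.4762, -1.6190, 1.7619).
‖u_2‖ = 2.4398, so q_2 = (-0.1952, -0.6636, 0.7222).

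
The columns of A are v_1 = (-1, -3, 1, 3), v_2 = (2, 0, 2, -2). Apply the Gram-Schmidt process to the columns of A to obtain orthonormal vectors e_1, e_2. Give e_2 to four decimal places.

v_1 = (-1, -3, 1, 3); ‖v_1‖ = 4.4721, so e_1 = (-0.2236, -0.6708, 0.2236, 0.6708).
e_1·v_2 = (-0.2236)·2 + (-0.6708)·0 + 0.2236·2 + 0.6708·(-2) = -1.3416.
u_2 = v_2 + 1.3416·e_1 = (1.7000, -0.9000, 2.3000, -1.1000).
‖u_2‖ = 3.1937, so e_2 = (0.5323, -0.2818, 0.7202, -0.3444).

e_2 = (0.5323, -0.2818, 0.7202, -0.3444)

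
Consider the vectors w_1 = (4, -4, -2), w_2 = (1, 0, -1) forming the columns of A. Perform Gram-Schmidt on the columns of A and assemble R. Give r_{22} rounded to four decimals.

w_1 = (4, -4, -2); ‖w_1‖ = 6.0000, so q_1 = (0.6667, -0.6667, -0.3333).
q_1·w_2 = 0.6667·1 + (-0.6667)·0 + (-0.3333)·(-1) = 1.0000.
u_2 = w_2 − 1.0000·q_1 = (0.3333, 0.6667, -0.6667).
r_{22} = ‖u_2‖ = 1.0000.

r_{22} = 1.0000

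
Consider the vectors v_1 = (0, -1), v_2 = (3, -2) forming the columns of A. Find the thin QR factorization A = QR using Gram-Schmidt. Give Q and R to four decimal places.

e_1 = v_1/‖v_1‖ = (0, -1)/1.0000 = (0.0000, -1.0000).
r_{12} = e_1·v_2 = 2.0000.
u_2 = v_2 − 2.0000·e_1 = (3.0000, 0.0000).
‖u_2‖ = 3.0000, so e_2 = (1.0000, 0.0000).

Q = [[0.0000, 1.0000], [-1.0000, 0.0000]], R = [[1.0000, 2.0000], [0.0000, 3.0000]]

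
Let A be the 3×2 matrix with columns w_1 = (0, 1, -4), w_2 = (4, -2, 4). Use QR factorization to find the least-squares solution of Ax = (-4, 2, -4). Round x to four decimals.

q_1 = w_1/‖w_1‖ = (0, 1, -4)/4.1231 = (0.0000, 0.2425, -0.9701).
r_{12} = q_1·w_2 = -4.3656.
u_2 = w_2 + 4.3656·q_1 = (4.0000, -0.9412, -0.2353).
‖u_2‖ = 4.1160, so q_2 = (0.9718, -0.2287, -0.0572).
Qᵀb = (4.3656, -4.1160).
Back-substitute: x_2 = -4.1160/4.1160 = -1.0000.
x_1 = (4.3656 + 4.3656·(-1.0000))/4.1231 = 0.0000.

x = (0.0000, -1.0000)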